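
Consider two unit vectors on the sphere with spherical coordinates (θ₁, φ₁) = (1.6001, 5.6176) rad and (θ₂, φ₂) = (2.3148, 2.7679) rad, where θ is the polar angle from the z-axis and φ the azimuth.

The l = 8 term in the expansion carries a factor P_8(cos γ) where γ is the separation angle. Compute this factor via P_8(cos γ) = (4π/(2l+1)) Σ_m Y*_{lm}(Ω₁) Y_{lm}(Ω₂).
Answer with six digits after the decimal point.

0.316944

Term-by-term m-sum for l=8 (normalisation 4π/17 = 0.739198):
  term(m=-8) = -0.01574 - 0.01641j   from Y*(Ω₁)=0.29522 + 0.42035j, Y(Ω₂)=-0.04376 + 0.00670j
  term(m=-7) = 0.00447 + 0.00874j   from Y*(Ω₁)=0.00321 - 0.06014j, Y(Ω₂)=-0.14097 + 0.08179j
  term(m=-6) = 0.02337 + 0.12801j   from Y*(Ω₁)=0.24406 - 0.27890j, Y(Ω₂)=-0.21842 + 0.27492j
  term(m=-5) = 0.00363 - 0.03251j   from Y*(Ω₁)=-0.06979 + 0.01316j, Y(Ω₂)=-0.13512 + 0.44043j
  term(m=-4) = 0.03530 - 0.08276j   from Y*(Ω₁)=-0.29299 - 0.15226j, Y(Ω₂)=0.02070 + 0.27170j
  term(m=-3) = 0.00828 - 0.00993j   from Y*(Ω₁)=0.03145 + 0.06931j, Y(Ω₂)=-0.07383 - 0.15295j
  term(m=-2) = 0.09806 - 0.06478j   from Y*(Ω₁)=-0.07433 + 0.30423j, Y(Ω₂)=-0.27525 - 0.25508j
  term(m=-1) = -0.00002 + 0.00001j   from Y*(Ω₁)=0.06158 - 0.04835j, Y(Ω₂)=-0.00021 - 0.00008j
  term(m=+0) = 0.11404 + 0.00000j   from Y*(Ω₁)=0.30825 + 0.00000j, Y(Ω₂)=0.36997 + 0.00000j
  term(m=+1) = -0.00002 - 0.00001j   from Y*(Ω₁)=-0.06158 - 0.04835j, Y(Ω₂)=0.00021 - 0.00008j
  term(m=+2) = 0.09806 + 0.06478j   from Y*(Ω₁)=-0.07433 - 0.30423j, Y(Ω₂)=-0.27525 + 0.25508j
  term(m=+3) = 0.00828 + 0.00993j   from Y*(Ω₁)=-0.03145 + 0.06931j, Y(Ω₂)=0.07383 - 0.15295j
  term(m=+4) = 0.03530 + 0.08276j   from Y*(Ω₁)=-0.29299 + 0.15226j, Y(Ω₂)=0.02070 - 0.27170j
  term(m=+5) = 0.00363 + 0.03251j   from Y*(Ω₁)=0.06979 + 0.01316j, Y(Ω₂)=0.13512 + 0.44043j
  term(m=+6) = 0.02337 - 0.12801j   from Y*(Ω₁)=0.24406 + 0.27890j, Y(Ω₂)=-0.21842 - 0.27492j
  term(m=+7) = 0.00447 - 0.00874j   from Y*(Ω₁)=-0.00321 - 0.06014j, Y(Ω₂)=0.14097 + 0.08179j
  term(m=+8) = -0.01574 + 0.01641j   from Y*(Ω₁)=0.29522 - 0.42035j, Y(Ω₂)=-0.04376 - 0.00670j
Σ over m = 0.42877 + 0.00000j; ×(4π/17) → 0.31694 + 0.00000j. Real part: 0.316944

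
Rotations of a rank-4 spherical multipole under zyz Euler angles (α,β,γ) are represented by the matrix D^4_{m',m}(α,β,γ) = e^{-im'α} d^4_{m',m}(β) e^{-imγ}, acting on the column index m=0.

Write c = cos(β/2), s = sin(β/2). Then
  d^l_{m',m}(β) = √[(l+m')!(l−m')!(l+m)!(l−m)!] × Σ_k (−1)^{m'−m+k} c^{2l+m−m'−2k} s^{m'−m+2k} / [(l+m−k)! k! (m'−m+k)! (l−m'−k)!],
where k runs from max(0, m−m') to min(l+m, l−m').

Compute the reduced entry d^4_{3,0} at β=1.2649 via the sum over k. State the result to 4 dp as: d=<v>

d=-0.3862

d^4_{3,0}(β=1.2649) via the finite sum:
c=cos(1.264900/2)=0.806582, s=sin(1.264900/2)=0.591123; N=√[5040·1·24·24]=1703.830978
Admissible k: 0..1 (factorial args all ≥0)
  k=0: (−1)^3·1703.8310/(144)·0.8066^5·0.5911^3 = -0.834331
  k=1: (−1)^4·1703.8310/(144)·0.8066^3·0.5911^5 = +0.448123
d^4_{3,0}(1.2649) = -0.834331 +0.448123 = -0.386209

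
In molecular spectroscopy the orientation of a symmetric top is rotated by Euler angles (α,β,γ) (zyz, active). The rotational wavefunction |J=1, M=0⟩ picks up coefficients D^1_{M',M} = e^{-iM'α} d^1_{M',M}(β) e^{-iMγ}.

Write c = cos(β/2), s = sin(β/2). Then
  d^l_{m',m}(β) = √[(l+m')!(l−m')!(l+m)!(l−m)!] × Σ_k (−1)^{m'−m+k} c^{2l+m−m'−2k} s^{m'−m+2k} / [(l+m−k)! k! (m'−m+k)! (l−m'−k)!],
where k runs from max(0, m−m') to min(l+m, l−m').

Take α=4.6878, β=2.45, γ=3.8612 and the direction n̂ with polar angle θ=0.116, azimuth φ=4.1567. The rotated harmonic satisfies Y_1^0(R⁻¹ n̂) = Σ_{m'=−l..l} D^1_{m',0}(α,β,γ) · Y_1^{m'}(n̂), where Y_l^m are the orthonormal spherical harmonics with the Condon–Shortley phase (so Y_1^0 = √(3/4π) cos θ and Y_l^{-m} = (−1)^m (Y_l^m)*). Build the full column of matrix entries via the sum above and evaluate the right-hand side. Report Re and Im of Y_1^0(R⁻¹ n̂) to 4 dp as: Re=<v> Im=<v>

Need the full column D^1_{m',0} for m'=−1..1 at α=4.6878, β=2.4500, γ=3.8612.
cos(β/2)=0.338946, sin(β/2)=0.940806
d^1_{-1,0}: single k=1 term ⇒ +0.450968;  D = -0.011088-0.450831i
d^1_{0,0}: k∈[0..1] ⇒ +0.114884 -0.885116 = -0.770231;  D = -0.770231+0.000000i
d^1_{1,0}: single k=0 term ⇒ -0.450968;  D = +0.011088-0.450831i
Y_1^{m'}(θ=0.116,φ=4.1567) and Σ D·Y over m':
  (-0.0111-0.4508i)·(-0.0211+0.0340i)  (-0.7702+0.0000i)·(+0.4853+0.0000i)  (+0.0111-0.4508i)·(+0.0211+0.0340i)
Y_1^0(R⁻¹ n̂) = -0.342710+0.000000i

Re=-0.3427 Im=0.0000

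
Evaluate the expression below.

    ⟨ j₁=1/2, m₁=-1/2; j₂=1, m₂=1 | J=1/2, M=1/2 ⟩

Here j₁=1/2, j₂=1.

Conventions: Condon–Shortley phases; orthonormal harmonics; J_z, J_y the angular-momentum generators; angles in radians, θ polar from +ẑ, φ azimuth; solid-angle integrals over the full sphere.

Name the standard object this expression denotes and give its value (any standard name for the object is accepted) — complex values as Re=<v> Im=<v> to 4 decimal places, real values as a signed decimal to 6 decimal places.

Clebsch–Gordan coefficient, −√(2/3) ≈ -0.816497

This is a Clebsch–Gordan (vector-coupling) coefficient.
j₁+j₂−J=1  J+j₁−j₂=0  J−j₁+j₂=1  j₁+j₂+J+1=3
(j₁±m₁, j₂±m₂, J±M) = (0,1,2,0,1,0)
P² = 2/3
sum k=1..1:
  [1] −1/1 = -1
S = -1
C² = P²·S² = 2/3 ; C = -0.816497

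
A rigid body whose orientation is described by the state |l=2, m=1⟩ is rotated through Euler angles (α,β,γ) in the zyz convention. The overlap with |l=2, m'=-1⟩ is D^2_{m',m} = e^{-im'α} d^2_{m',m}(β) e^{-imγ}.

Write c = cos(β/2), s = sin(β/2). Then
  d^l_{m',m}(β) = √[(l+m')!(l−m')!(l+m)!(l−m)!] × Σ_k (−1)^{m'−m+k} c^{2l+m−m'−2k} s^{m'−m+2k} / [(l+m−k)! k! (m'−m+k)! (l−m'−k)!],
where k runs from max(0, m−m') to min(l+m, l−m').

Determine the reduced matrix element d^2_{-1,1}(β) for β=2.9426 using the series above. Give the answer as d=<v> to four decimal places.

d^2_{-1,1}(β=2.9426) via the finite sum:
c=cos(2.942600/2)=0.099332, s=sin(2.942600/2)=0.995054; N=√[1·6·6·1]=6.000000
The bounds max(0,m−m')=2 and min(l+m,l−m')=3 give 2 terms
  k=2: (−1)^0·6.0000/(2)·0.0993^2·0.9951^2 = +0.029309
  k=3: (−1)^1·6.0000/(6)·0.0993^0·0.9951^4 = -0.980364
d^2_{-1,1}(2.9426) = +0.029309 -0.980364 = -0.951055

d=-0.9511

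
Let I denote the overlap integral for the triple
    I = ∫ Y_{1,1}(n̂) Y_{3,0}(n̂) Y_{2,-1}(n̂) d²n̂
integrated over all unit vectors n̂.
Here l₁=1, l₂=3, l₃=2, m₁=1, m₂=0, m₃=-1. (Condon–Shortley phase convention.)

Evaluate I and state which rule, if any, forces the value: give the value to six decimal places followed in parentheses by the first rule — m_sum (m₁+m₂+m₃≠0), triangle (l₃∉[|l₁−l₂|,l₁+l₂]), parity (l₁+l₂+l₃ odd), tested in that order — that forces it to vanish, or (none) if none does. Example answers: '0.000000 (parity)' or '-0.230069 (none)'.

m-sum 0 ✓  L=6 even ✓  2≤2≤4 ✓
Π(2lᵢ+1) = 3×7×5 = 105
triangle coeff Δ(1,3,2) = 1/105
Σ_t [1,1]: t=1:−1/4 = -1/4
(3j)²=3/35 [(1 3 2; 0 0 0)], sign=-1
Σ_t [0,0]: t=0:+1/12 = 1/12
(3j)²=1/35 [(1 3 2; 1 0 -1)], sign=-1
⇒ 4πI² = 9/35
I = (+1)√(9/35/(4π)) = 0.14304817
No selection rule forces the value: the integral is nonzero (none).

0.143048 (none)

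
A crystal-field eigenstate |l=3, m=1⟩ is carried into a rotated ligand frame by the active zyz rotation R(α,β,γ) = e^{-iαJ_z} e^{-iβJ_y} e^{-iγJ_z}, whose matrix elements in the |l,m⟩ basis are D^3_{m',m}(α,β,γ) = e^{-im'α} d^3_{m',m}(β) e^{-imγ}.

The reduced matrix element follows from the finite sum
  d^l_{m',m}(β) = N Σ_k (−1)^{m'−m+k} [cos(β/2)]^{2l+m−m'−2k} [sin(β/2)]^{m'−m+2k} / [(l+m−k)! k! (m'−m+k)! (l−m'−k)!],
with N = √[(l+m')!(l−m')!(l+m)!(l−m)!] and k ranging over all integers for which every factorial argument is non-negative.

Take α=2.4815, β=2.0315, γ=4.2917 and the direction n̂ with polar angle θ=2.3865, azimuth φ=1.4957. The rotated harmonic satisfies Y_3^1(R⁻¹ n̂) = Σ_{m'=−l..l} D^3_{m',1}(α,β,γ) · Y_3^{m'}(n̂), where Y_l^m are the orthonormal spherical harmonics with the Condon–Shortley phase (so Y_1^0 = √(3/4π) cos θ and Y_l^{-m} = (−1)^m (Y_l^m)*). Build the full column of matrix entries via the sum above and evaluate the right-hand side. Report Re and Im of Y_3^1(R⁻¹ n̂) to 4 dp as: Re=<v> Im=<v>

Re=-0.1252 Im=-0.2610

Need the full column D^3_{m',1} for m'=−3..3 at α=2.4815, β=2.0315, γ=4.2917.
cos(β/2)=0.526983, sin(β/2)=0.849876
d^3_{-3,1}: single k=4 term ⇒ +0.561126;  D = -0.561091-0.006289i
d^3_{-2,1}: k∈[3..4] ⇒ +0.568180 -0.738881 = -0.170701;  D = -0.133661-0.106177i
d^3_{-1,1}: k∈[2..4] ⇒ +0.334232 -1.159057 +0.376820 = -0.448006;  D = +0.106233+0.435229i
d^3_{0,1}: k∈[1..3] ⇒ +0.119654 -0.933615 +0.809403 = -0.004557;  D = +0.001861-0.004160i
d^3_{1,1}: k∈[0..2] ⇒ +0.021418 -0.445642 +0.869293 = +0.445069;  D = +0.392696-0.209467i
d^3_{2,1}: k∈[0..1] ⇒ -0.109229 +0.568180 = +0.458951;  D = -0.452329-0.077682i
d^3_{3,1}: single k=0 term ⇒ +0.215746;  D = +0.145574+0.159230i
Y_3^{m'}(θ=2.3865,φ=1.4957) and Σ D·Y over m':
  (-0.5611-0.0063i)·(-0.0300+0.1309i)  (-0.1337-0.1062i)·(+0.3456+0.0523i)  (+0.1062+0.4352i)·(+0.0274-0.3648i)  (+0.0019-0.0042i)·(+0.0947+0.0000i)  (+0.3927-0.2095i)·(-0.0274-0.3648i)  (-0.4523-0.0777i)·(+0.3456-0.0523i)  (+0.1456+0.1592i)·(+0.0300+0.1309i)
Y_3^1(R⁻¹ n̂) = -0.125206-0.260999i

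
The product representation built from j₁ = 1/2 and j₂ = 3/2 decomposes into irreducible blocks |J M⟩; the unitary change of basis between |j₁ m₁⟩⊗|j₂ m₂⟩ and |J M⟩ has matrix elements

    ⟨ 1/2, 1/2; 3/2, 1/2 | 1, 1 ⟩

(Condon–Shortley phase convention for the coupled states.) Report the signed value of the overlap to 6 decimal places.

j₁+j₂−J=1  J+j₁−j₂=0  J−j₁+j₂=2  j₁+j₂+J+1=4
(j₁±m₁, j₂±m₂, J±M) = (1,0,2,1,2,0)
P² = 1
sum k=0..0:
  [0] +1/2 = 1/2
S = 1/2
C² = P²·S² = 1/4 ; C = +0.500000

+√(1/4) = +0.500000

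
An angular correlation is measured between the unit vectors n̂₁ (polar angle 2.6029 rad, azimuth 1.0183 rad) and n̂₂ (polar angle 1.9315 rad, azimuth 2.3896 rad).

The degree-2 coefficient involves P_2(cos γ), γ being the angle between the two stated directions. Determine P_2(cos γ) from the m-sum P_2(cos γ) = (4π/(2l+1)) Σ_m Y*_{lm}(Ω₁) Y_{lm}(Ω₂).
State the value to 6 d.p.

-0.262304

Summing Y*_{l m}(θ₁,φ₁)·Y_{l m}(θ₂,φ₂) over m ∈ [−2, 2]; prefactor 4π/(2·2+1) = 2.513274:
  term(m=-2) = -0.031677-0.013355i   from Y*(Ω₁)=-0.045660+0.090830i, Y(Ω₂)=+0.022576+0.337405i
  term(m=-1) = +0.017199-0.085068i   from Y*(Ω₁)=-0.178542-0.289584i, Y(Ω₂)=+0.186316+0.174266i
  term(m=+0) = -0.075412+0.000000i   from Y*(Ω₁)=+0.381765-0.000000i, Y(Ω₂)=-0.197535+0.000000i
  term(m=+1) = +0.017199+0.085068i   from Y*(Ω₁)=+0.178542-0.289584i, Y(Ω₂)=-0.186316+0.174266i
  term(m=+2) = -0.031677+0.013355i   from Y*(Ω₁)=-0.045660-0.090830i, Y(Ω₂)=+0.022576-0.337405i
Σ over m = -0.104368-0.000000i; ×(4π/5) → -0.262304-0.000000i. Real part: -0.262304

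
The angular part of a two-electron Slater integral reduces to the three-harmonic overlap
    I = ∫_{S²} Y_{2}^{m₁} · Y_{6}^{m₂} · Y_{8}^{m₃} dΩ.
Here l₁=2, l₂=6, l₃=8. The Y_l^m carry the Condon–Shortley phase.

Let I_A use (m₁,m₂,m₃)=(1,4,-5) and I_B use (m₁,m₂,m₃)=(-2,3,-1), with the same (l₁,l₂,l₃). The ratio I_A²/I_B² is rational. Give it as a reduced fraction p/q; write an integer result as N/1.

858/35

Shared (l₁,l₂,l₃)=(2,6,8): N and (l;000)² cancel in I_A²/I_B².
A: Δ = 0!·4!·12!/17! = 1/30940; Racah Σ t=0..0: t=0:+1/43545600 = 1/43545600; ⇒ 3j(2 6 8; 1 4 -5)² = 33/1190, sgn -1
B: Δ = 0!·4!·12!/17! = 1/30940; Racah Σ t=0..0: t=0:+1/52254720 = 1/52254720; ⇒ 3j(2 6 8; -2 3 -1)² = 1/884, sgn -1
I_A²/I_B² = (33/1190)/(1/884) = 858/35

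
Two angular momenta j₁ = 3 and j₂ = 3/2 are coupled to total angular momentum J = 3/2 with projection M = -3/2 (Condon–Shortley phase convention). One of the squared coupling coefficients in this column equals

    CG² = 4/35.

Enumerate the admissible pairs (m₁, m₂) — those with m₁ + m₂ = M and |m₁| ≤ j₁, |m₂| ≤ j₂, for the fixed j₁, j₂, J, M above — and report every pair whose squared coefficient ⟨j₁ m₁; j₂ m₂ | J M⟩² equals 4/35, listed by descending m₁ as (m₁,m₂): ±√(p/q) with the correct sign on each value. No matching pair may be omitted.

Admissible pairs with m₁+m₂ = M = -3/2: (-3,3/2), (-2,1/2), (-1,-1/2), (0,-3/2)
  (m₁,m₂)=(0,-3/2): CG² = 1/35, CG = +√(1/35)
  (m₁,m₂)=(-1,-1/2): CG² = 4/35, CG = −√(4/35)   ← matches the target
  (m₁,m₂)=(-2,1/2): CG² = 2/7, CG = +√(2/7)
  (m₁,m₂)=(-3,3/2): CG² = 4/7, CG = −√(4/7)
Pairs with CG² = 4/35: (-1,-1/2): −√(4/35)

(-1,-1/2): −√(4/35)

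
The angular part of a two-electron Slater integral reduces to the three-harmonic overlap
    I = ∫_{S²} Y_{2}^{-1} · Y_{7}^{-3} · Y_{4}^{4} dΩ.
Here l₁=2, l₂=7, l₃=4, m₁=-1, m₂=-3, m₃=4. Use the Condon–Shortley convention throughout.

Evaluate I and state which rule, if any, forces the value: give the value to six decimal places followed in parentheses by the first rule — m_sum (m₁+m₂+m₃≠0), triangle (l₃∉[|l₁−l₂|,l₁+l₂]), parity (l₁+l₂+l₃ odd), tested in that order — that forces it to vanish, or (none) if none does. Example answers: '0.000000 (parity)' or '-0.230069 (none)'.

triangle: need 5≤l₃≤9, have 4; I=0

0.000000 (triangle)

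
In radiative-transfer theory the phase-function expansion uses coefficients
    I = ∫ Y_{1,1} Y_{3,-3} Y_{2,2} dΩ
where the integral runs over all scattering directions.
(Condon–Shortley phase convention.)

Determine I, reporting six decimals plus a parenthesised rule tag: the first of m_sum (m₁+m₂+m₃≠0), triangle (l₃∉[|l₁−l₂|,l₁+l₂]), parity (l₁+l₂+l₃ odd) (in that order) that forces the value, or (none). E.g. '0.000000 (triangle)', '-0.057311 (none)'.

m-sum 0 ✓  L=6 even ✓  2≤2≤4 ✓
Π(2lᵢ+1) = 3×7×5 = 105
triangle coeff Δ(1,3,2) = 1/105
Σ_t [1,1]: t=1:−1/4 = -1/4
(3j)²=3/35 [(1 3 2; 0 0 0)], sign=-1
Σ_t [0,0]: t=0:+1/48 = 1/48
(3j)²=1/7 [(1 3 2; 1 -3 2)], sign=+1
⇒ 4πI² = 9/7
I = (-1)√(9/7/(4π)) = -0.31986543
No selection rule forces the value: the integral is nonzero (none).

-0.319865 (none)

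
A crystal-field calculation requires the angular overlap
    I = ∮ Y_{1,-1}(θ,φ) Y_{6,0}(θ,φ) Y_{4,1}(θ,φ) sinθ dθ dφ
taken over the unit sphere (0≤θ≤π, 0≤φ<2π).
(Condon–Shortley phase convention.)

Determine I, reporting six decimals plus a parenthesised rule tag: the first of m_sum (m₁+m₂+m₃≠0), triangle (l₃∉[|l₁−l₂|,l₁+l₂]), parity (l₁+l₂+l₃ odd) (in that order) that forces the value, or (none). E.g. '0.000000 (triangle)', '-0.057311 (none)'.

0.000000 (triangle)

|1−6|≤4≤1+6 violated ⇒ I = 0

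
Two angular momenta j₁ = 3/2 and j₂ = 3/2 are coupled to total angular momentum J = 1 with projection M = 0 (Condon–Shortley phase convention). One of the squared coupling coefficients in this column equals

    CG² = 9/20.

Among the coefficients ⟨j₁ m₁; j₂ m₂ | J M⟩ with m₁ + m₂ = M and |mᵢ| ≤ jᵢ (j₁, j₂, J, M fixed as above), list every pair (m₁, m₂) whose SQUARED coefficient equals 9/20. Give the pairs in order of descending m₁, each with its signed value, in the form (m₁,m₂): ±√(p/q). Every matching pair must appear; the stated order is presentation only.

Admissible pairs with m₁+m₂ = M = 0: (-3/2,3/2), (-1/2,1/2), (1/2,-1/2), (3/2,-3/2)
  (m₁,m₂)=(3/2,-3/2): CG² = 9/20, CG = +√(9/20)   ← matches the target
  (m₁,m₂)=(1/2,-1/2): CG² = 1/20, CG = −√(1/20)
  (m₁,m₂)=(-1/2,1/2): CG² = 1/20, CG = −√(1/20)
  (m₁,m₂)=(-3/2,3/2): CG² = 9/20, CG = +√(9/20)   ← matches the target
Pairs with CG² = 9/20: (3/2,-3/2): +√(9/20); (-3/2,3/2): +√(9/20)

(3/2,-3/2): +√(9/20); (-3/2,3/2): +√(9/20)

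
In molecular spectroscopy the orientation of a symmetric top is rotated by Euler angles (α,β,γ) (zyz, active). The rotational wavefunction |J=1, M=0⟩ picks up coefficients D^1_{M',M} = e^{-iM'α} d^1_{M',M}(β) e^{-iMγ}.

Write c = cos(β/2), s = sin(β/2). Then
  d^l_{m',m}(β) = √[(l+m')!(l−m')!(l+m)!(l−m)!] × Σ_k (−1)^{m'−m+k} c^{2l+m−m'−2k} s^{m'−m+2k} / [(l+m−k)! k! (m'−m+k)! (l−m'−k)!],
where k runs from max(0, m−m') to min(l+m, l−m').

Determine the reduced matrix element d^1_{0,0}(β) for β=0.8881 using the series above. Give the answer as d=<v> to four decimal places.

d=0.6309

d^1_{0,0}(β=0.8881) via the finite sum:
Half-angle: c=0.903019, s=0.429600. N=√(1·1·1·1)=1.000000
k: max(0,(0)−(0))=0 … min(1+(0),1−(0))=1
  k=0: (−1)^0·1.0000/(1)·0.9030^2·0.4296^0 = +0.815444
  k=1: (−1)^1·1.0000/(1)·0.9030^0·0.4296^2 = -0.184556
d^1_{0,0}(0.8881) = +0.815444 -0.184556 = +0.630887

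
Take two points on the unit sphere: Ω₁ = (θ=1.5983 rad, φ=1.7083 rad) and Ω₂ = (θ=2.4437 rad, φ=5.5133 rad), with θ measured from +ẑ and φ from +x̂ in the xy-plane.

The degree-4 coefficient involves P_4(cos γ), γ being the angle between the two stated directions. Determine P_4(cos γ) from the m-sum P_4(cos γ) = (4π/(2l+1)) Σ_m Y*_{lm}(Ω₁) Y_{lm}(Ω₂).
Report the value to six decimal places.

Term-by-term m-sum for l=4 (normalisation 4π/9 = 1.396263):
  m=-4: (0.37670 + 0.23096j) × (-0.07532 + 0.00468j) = -0.02945 - 0.01563j  (running Σ = -0.02945 - 0.01563j)
  m=-3: (-0.01378 + 0.03150j) × (0.17138 - 0.18812j) = 0.00356 + 0.00799j  (running Σ = -0.02589 - 0.00764j)
  m=-2: (0.32001 + 0.09029j) × (0.01332 + 0.42932j) = -0.03450 + 0.13859j  (running Σ = -0.06039 + 0.13095j)
  m=-1: (-0.00534 + 0.03858j) × (-0.18554 - 0.17987j) = 0.00793 - 0.00620j  (running Σ = -0.05246 + 0.12475j)
  m=0: (0.31496 + 0.00000j) × (-0.26969 + 0.00000j) = -0.08494 + 0.00000j  (running Σ = -0.13740 + 0.12475j)
  m=1: (0.00534 + 0.03858j) × (0.18554 - 0.17987j) = 0.00793 + 0.00620j  (running Σ = -0.12947 + 0.13095j)
  m=2: (0.32001 - 0.09029j) × (0.01332 - 0.42932j) = -0.03450 - 0.13859j  (running Σ = -0.16397 - 0.00764j)
  m=3: (0.01378 + 0.03150j) × (-0.17138 - 0.18812j) = 0.00356 - 0.00799j  (running Σ = -0.16041 - 0.01563j)
  m=4: (0.37670 - 0.23096j) × (-0.07532 - 0.00468j) = -0.02945 + 0.01563j  (running Σ = -0.18986 - 0.00000j)
Accumulated sum -0.18986 - 0.00000j; after 4π/(2l+1) scaling, -0.26510 - 0.00000j ⇒ P_4 = -0.265095

-0.265095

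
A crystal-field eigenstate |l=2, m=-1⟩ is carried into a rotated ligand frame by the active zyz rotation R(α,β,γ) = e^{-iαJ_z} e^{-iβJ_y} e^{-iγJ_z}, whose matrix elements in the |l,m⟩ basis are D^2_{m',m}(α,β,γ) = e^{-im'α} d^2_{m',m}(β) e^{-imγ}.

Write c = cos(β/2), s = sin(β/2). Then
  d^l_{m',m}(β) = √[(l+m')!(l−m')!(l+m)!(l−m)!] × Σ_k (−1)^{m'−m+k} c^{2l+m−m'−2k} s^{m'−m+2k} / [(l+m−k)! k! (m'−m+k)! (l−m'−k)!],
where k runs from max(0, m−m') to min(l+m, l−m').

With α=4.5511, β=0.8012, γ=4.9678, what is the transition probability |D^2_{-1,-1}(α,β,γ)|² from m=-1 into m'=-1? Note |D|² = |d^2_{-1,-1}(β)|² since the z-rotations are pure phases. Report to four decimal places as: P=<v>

D^2_{-1,-1}(4.5511,0.8012,4.9678) = e^{-i·-1·4.5511}·d^2_{-1,-1}(0.8012)·e^{-i·-1·4.9678}. Compute d first:
With c≡cos(β/2)=0.920827 and s≡sin(β/2)=0.389971, N=[1·6·1·6]^{1/2}=6.000000
Admissible k: 0..1 (factorial args all ≥0)
  k=0: (−1)^0·6.0000/(6)·0.9208^4·0.3900^0 = +0.718973
  k=1: (−1)^1·6.0000/(2)·0.9208^2·0.3900^2 = -0.386849
d^2_{-1,-1}(0.8012) = +0.718973 -0.386849 = +0.332123
|D^2_{-1,-1}|² = |d^2_{-1,-1}(β)|² = (+0.332123)² = 0.110306 (the z-rotation phases have unit modulus)

P=0.1103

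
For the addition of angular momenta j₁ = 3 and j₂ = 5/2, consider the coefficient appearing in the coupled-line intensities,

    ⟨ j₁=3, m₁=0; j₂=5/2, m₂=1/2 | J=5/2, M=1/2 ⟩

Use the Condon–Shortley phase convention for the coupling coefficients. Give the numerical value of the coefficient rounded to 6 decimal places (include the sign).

j₁+j₂−J=3  J+j₁−j₂=3  J−j₁+j₂=2  j₁+j₂+J+1=9
(j₁±m₁, j₂±m₂, J±M) = (3,3,3,2,3,2)
P² = 216/35
sum k=1..3:
  [1] −1/8 = -1/8
  [2] +1/4 = 1/4
  [3] −1/72 = -1/72
S = 1/9
C² = P²·S² = 8/105 ; C = +0.276026

+0.276026  (= +√(8/105))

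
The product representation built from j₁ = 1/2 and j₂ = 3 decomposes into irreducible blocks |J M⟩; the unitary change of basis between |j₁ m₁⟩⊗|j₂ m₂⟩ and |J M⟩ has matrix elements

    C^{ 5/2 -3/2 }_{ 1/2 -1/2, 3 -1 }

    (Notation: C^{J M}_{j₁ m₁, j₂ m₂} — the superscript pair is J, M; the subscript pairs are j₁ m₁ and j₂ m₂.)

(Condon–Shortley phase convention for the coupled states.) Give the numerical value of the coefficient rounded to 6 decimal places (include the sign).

j₁+j₂−J=1  J+j₁−j₂=0  J−j₁+j₂=5  j₁+j₂+J+1=7
(j₁±m₁, j₂±m₂, J±M) = (0,1,2,4,1,4)
P² = 1152/7
sum k=1..1:
  [1] −1/24 = -1/24
S = -1/24
C² = P²·S² = 2/7 ; C = -0.534522

-0.534522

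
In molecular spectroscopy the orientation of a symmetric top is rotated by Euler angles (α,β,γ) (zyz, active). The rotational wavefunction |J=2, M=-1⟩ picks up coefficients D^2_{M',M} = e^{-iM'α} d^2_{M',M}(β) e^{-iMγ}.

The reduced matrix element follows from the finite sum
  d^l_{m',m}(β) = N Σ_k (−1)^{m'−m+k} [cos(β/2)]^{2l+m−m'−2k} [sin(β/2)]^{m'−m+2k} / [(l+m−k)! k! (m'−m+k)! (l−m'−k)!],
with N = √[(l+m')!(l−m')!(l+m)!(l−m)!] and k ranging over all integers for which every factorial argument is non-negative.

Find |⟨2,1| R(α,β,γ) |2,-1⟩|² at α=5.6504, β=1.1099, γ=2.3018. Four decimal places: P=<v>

P=0.2752

D^2_{1,-1}(5.6504,1.1099,2.3018) = e^{-i·1·5.6504}·d^2_{1,-1}(1.1099)·e^{-i·-1·2.3018}. Compute d first:
c=cos(1.109900/2)=0.849927, s=sin(1.109900/2)=0.526901; N=√[6·1·1·6]=6.000000
The bounds max(0,m−m')=0 and min(l+m,l−m')=1 give 2 terms
  k=0: (−1)^2·6.0000/(2)·0.8499^2·0.5269^2 = +0.601647
  k=1: (−1)^3·6.0000/(6)·0.8499^0·0.5269^4 = -0.077075
d^2_{1,-1}(1.1099) = +0.601647 -0.077075 = +0.524572
|D^2_{1,-1}|² = |d^2_{1,-1}(β)|² = (+0.524572)² = 0.275176 (the z-rotation phases have unit modulus)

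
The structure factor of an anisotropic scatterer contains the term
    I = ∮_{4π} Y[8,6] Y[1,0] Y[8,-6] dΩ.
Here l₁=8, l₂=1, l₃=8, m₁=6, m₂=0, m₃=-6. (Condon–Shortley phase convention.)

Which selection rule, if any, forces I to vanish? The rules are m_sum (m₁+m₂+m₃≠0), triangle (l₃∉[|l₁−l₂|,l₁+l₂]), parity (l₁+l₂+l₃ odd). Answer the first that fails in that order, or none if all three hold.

azimuthal sum: 6 + 0 − 6 = 0  ✓
7 ≤ 8 ≤ 9 (triangle on l)  ✓
L = 8 + 1 + 8 = 17 (odd)  ✗

parity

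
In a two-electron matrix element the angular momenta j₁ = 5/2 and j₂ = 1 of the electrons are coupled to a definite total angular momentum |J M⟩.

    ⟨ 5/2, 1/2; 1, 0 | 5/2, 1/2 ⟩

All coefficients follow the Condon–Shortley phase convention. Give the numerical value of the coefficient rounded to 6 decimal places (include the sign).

+√(1/35) = +0.169031

j₁+j₂−J=1  J+j₁−j₂=4  J−j₁+j₂=1  j₁+j₂+J+1=7
(j₁±m₁, j₂±m₂, J±M) = (3,2,1,1,3,2)
P² = 144/35
sum k=0..1:
  [0] +1/4 = 1/4
  [1] −1/6 = -1/6
S = 1/12
C² = P²·S² = 1/35 ; C = +0.169031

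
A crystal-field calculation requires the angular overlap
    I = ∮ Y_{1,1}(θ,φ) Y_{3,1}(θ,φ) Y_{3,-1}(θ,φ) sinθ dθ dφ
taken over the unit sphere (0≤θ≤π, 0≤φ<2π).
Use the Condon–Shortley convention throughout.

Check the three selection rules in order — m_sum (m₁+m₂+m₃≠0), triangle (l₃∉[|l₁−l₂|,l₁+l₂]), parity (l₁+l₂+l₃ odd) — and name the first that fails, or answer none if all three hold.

m₁+m₂+m₃ = 1 + 1 − 1 = 1  ✗
triangle: |1−3|=2 ≤ l₃=3 ≤ 1+3=4
parity: l₁+l₂+l₃ = 7 is odd

m_sum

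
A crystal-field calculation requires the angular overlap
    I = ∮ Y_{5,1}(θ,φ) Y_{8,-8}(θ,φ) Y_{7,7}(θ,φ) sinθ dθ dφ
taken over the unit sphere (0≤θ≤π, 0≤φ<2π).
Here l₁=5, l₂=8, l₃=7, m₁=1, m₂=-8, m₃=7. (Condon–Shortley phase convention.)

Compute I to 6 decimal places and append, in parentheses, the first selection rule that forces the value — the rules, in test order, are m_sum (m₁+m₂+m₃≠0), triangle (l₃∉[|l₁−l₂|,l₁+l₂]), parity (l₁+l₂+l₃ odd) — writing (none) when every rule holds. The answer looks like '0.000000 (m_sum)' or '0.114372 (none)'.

Checks pass: Σm=0; 20 even; l₃=7∈[3,13].
(2·5+1)(2·8+1)(2·7+1) = 2805
Δ: 6! 4! 10! / 21! → 1/814773960
sum: t=1:−1/87091200 t=2:+1/4976640 t=3:−1/2073600 t=4:+1/4976640 t=5:−1/87091200 = -1/9676800
3j²(5 8 7; 0 0 0) = Δ·Π!·Σ² = 360/46189  (sign +1)
sum: t=0:+1/62705664000 = 1/62705664000
3j²(5 8 7; 1 -8 7) = Δ·Π!·Σ² = 143/14535  (sign +1)
combine: 4πI² = 2805·360/46189·143/14535 = 1320/6137
take √, sign +1: I = 0.13082898
No selection rule forces the value: the integral is nonzero (none).

0.130829 (none)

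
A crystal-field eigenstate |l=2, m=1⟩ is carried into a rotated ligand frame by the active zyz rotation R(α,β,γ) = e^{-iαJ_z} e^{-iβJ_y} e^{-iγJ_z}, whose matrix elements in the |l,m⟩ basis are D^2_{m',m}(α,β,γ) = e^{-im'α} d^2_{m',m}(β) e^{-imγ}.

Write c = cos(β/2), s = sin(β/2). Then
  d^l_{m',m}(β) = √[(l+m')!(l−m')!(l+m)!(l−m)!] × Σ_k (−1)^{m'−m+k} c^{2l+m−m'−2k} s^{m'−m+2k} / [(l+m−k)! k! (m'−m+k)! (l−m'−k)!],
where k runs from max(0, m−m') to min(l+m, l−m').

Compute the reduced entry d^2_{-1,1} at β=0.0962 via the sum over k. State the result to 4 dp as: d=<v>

d=0.0069

d^2_{-1,1}(β=0.0962) via the finite sum:
Half-angle: c=0.998843, s=0.048081. N=√(1·6·6·1)=6.000000
k∈{2,3} keeps every argument non-negative
  k=2: (−1)^0·6.0000/(2)·0.9988^2·0.0481^2 = +0.006919
  k=3: (−1)^1·6.0000/(6)·0.9988^0·0.0481^4 = -0.000005
d^2_{-1,1}(0.0962) = +0.006919 -0.000005 = +0.006914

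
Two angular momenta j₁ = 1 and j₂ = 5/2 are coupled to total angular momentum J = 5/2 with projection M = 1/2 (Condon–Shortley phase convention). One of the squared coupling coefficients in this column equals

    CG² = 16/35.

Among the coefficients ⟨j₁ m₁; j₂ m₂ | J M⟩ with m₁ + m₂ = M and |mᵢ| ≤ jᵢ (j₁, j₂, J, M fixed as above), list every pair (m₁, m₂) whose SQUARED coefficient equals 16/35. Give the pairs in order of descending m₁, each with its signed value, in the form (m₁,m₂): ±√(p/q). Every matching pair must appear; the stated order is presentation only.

(-1,3/2): −√(16/35)

Admissible pairs with m₁+m₂ = M = 1/2: (-1,3/2), (0,1/2), (1,-1/2)
  (m₁,m₂)=(1,-1/2): CG² = 18/35, CG = +√(18/35)
  (m₁,m₂)=(0,1/2): CG² = 1/35, CG = −√(1/35)
  (m₁,m₂)=(-1,3/2): CG² = 16/35, CG = −√(16/35)   ← matches the target
Pairs with CG² = 16/35: (-1,3/2): −√(16/35)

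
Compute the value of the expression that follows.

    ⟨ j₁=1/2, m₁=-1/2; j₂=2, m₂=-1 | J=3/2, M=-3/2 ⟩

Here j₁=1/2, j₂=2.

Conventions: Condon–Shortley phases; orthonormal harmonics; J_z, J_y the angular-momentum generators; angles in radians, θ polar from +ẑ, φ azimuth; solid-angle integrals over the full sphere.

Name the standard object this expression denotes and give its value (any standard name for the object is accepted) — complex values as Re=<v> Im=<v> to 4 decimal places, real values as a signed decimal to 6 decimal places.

Clebsch–Gordan coefficient, −√(1/5) ≈ -0.447214

This is a Clebsch–Gordan (vector-coupling) coefficient.
√[4·1!0!3!/5! · 0!1!1!3!0!3!] = √(36/5)
  +(−1)^1/∏(1,0,0,0,0,3)! = -1/6  (running -1/6)
⟨..|..⟩ = √(36/5)·(-1/6) = -0.447214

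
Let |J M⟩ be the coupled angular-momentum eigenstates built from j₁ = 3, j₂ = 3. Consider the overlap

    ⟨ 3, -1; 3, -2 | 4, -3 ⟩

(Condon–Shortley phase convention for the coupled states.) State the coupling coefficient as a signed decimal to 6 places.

triangle: 2!*4!*4!/11! = 1152/39916800
(j±m)!: 2!*4!*1!*5!*1!*7! = 29030400
prefactor² = (2J+1)*Δ*N² = 82944/11
  k=0: +1/(0!*2!*4!*1!*0!*3!) = 1/288
  k=1: −1/(1!*1!*3!*0!*1!*4!) = -1/144
Σ = -1/288  ⇒  CG² = 82944/11*(-1/288)² = 1/11
CG = −√(1/11) = -0.301511

-0.301511  (= −√(1/11))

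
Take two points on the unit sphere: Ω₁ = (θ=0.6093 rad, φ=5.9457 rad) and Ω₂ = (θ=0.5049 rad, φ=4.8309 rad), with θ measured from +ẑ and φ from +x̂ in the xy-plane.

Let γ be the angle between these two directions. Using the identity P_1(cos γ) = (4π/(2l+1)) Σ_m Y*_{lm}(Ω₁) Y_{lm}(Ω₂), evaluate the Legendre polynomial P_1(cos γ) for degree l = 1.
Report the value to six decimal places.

Expand P_1 via completeness: Σ_{m} conj(Y_{1,m}) at Ω₁ times Y_{1,m} at Ω₂ —
  term(m=-1) = 0.01455 + 0.02967j   from Y*(Ω₁)=0.18657 - 0.06547j, Y(Ω₂)=0.01976 + 0.16595j
  term(m=+0) = 0.17134 + 0.00000j   from Y*(Ω₁)=0.40068 + 0.00000j, Y(Ω₂)=0.42764 + 0.00000j
  term(m=+1) = 0.01455 - 0.02967j   from Y*(Ω₁)=-0.18657 - 0.06547j, Y(Ω₂)=-0.01976 + 0.16595j
Total Σ_m = 0.20045 + 0.00000j. Multiply by 4.188790: 0.83963 + 0.00000j. P_1(cos γ) = 0.839629

0.839629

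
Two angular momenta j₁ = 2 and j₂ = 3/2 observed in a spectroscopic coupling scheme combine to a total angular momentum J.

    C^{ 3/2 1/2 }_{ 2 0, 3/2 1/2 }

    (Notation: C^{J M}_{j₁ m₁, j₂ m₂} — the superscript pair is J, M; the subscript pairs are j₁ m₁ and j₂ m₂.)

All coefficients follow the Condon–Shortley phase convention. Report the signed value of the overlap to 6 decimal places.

−√(1/5) ≈ -0.447214

√[4·2!2!1!/6! · 2!2!2!1!2!1!] = √(16/45)
  +(−1)^1/∏(1,1,1,1,1,0)! = -1  (running -1)
  +(−1)^2/∏(2,0,0,0,2,1)! = 1/4  (running -3/4)
⟨..|..⟩ = √(16/45)·(-3/4) = -0.447214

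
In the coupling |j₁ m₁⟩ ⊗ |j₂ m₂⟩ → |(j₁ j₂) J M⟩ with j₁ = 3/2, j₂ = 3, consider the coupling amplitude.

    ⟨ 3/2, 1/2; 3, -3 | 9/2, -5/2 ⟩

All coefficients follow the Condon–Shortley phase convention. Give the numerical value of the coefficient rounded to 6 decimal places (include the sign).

+0.288675  (= +√(1/12))

triangle: 0!·3!·6!/10! = 4320/3628800
(j±m)!: 2!·1!·0!·6!·2!·7! = 14515200
prefactor² = (2J+1)·Δ·N² = 172800
  k=0: +1/(0!·0!·1!·0!·2!·6!) = 1/1440
Σ = 1/1440  ⇒  CG² = 172800·(1/1440)² = 1/12
CG = +√(1/12) = +0.288675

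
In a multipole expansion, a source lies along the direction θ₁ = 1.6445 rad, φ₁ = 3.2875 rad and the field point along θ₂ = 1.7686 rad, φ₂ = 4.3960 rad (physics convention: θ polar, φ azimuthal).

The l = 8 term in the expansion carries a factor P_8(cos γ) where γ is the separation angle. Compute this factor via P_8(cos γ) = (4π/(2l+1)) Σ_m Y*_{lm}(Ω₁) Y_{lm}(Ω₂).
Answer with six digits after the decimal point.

Term-by-term m-sum for l=8 (normalisation 4π/17 = 0.739198):
  term(m=-8) = -0.18852 - 0.11735j   from Y*(Ω₁)=0.19804 + 0.46383j, Y(Ω₂)=-0.36077 + 0.25241j
  term(m=-7) = 0.00496 - 0.05235j   from Y*(Ω₁)=0.07779 + 0.12703j, Y(Ω₂)=-0.28230 - 0.21191j
  term(m=-6) = 0.04467 - 0.01721j   from Y*(Ω₁)=-0.21795 - 0.26122j, Y(Ω₂)=-0.04527 + 0.13324j
  term(m=-5) = 0.04460 + 0.04078j   from Y*(Ω₁)=-0.12852 - 0.11491j, Y(Ω₂)=-0.35053 - 0.00391j
  term(m=-4) = -0.00230 + 0.00804j   from Y*(Ω₁)=0.24041 + 0.15876j, Y(Ω₂)=0.00873 + 0.02769j
  term(m=-3) = -0.05962 + 0.01109j   from Y*(Ω₁)=0.16527 + 0.07734j, Y(Ω₂)=-0.27018 + 0.19355j
  term(m=-2) = 0.00343 + 0.00455j   from Y*(Ω₁)=-0.25355 - 0.07616j, Y(Ω₂)=-0.01735 - 0.01272j
  term(m=-1) = 0.02668 - 0.05353j   from Y*(Ω₁)=-0.18454 - 0.02712j, Y(Ω₂)=-0.09977 + 0.30474j
  term(m=+0) = -0.00937 + 0.00000j   from Y*(Ω₁)=0.25779 + 0.00000j, Y(Ω₂)=-0.03636 + 0.00000j
  term(m=+1) = 0.02668 + 0.05353j   from Y*(Ω₁)=0.18454 - 0.02712j, Y(Ω₂)=0.09977 + 0.30474j
  term(m=+2) = 0.00343 - 0.00455j   from Y*(Ω₁)=-0.25355 + 0.07616j, Y(Ω₂)=-0.01735 + 0.01272j
  term(m=+3) = -0.05962 - 0.01109j   from Y*(Ω₁)=-0.16527 + 0.07734j, Y(Ω₂)=0.27018 + 0.19355j
  term(m=+4) = -0.00230 - 0.00804j   from Y*(Ω₁)=0.24041 - 0.15876j, Y(Ω₂)=0.00873 - 0.02769j
  term(m=+5) = 0.04460 - 0.04078j   from Y*(Ω₁)=0.12852 - 0.11491j, Y(Ω₂)=0.35053 - 0.00391j
  term(m=+6) = 0.04467 + 0.01721j   from Y*(Ω₁)=-0.21795 + 0.26122j, Y(Ω₂)=-0.04527 - 0.13324j
  term(m=+7) = 0.00496 + 0.05235j   from Y*(Ω₁)=-0.07779 + 0.12703j, Y(Ω₂)=0.28230 - 0.21191j
  term(m=+8) = -0.18852 + 0.11735j   from Y*(Ω₁)=0.19804 - 0.46383j, Y(Ω₂)=-0.36077 - 0.25241j
Σ over m = -0.26158 + 0.00000j; ×(4π/17) → -0.19336 + 0.00000j. Real part: -0.193360

-0.193360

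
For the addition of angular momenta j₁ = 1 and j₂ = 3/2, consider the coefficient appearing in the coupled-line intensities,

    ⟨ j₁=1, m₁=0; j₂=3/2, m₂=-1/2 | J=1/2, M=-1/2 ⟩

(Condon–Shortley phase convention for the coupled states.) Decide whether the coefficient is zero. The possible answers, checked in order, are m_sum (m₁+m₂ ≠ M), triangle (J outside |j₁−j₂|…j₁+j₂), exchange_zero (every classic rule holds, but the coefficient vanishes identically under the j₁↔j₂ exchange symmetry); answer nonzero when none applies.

nonzero

m-sum: m₁+m₂ = 0+(-1/2) = -1/2, M = -1/2  ✓
triangle: |j₁−j₂| = 1/2 ≤ J = 1/2 ≤ j₁+j₂ = 5/2  ✓
exchange: j₁≠j₂ or m₁≠m₂ — the exchange symmetry imposes no constraint here
value check: CG = −√(1/3) = -0.577350 ≠ 0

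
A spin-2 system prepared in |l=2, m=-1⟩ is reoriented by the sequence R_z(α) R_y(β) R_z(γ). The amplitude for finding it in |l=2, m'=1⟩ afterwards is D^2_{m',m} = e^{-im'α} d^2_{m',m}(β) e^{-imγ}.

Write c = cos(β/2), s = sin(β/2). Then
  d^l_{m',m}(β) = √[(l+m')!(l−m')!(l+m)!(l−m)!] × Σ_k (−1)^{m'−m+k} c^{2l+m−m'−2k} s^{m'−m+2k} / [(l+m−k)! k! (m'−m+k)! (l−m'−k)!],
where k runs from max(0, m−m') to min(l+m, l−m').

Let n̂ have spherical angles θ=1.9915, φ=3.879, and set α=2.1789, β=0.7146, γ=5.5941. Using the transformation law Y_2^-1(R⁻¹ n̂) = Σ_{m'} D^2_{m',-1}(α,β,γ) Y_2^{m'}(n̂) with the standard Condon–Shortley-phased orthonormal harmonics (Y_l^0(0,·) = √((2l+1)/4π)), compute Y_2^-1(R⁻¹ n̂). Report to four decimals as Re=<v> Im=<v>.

Need the full column D^2_{m',-1} for m'=−2..2 at α=2.1789, β=0.7146, γ=5.5941.
cos(β/2)=0.936845, sin(β/2)=0.349746
d^2_{-2,-1}: single k=1 term ⇒ +0.575156;  D = -0.497083-0.289331i
d^2_{-1,-1}: k∈[0..1] ⇒ +0.770318 -0.322079 = +0.448240;  D = +0.036260+0.446771i
d^2_{0,-1}: k∈[0..1] ⇒ -0.704419 +0.098175 = -0.606244;  D = -0.467916+0.385469i
d^2_{1,-1}: k∈[0..1] ⇒ +0.322079 -0.014963 = +0.307116;  D = -0.295692-0.082985i
d^2_{2,-1}: single k=0 term ⇒ -0.080160;  D = -0.026316-0.075717i
Y_2^{m'}(θ=1.9915,φ=3.879) and Σ D·Y over m':
  (-0.4971-0.2893i)·(+0.0308-0.3204i)  (+0.0363+0.4468i)·(+0.2132-0.1936i)  (-0.4679+0.3855i)·(-0.1576+0.0000i)  (-0.2957-0.0830i)·(-0.2132-0.1936i)  (-0.0263-0.0757i)·(+0.0308+0.3204i)
Y_2^-1(R⁻¹ n̂) = +0.130364+0.241988i

Re=0.1304 Im=0.2420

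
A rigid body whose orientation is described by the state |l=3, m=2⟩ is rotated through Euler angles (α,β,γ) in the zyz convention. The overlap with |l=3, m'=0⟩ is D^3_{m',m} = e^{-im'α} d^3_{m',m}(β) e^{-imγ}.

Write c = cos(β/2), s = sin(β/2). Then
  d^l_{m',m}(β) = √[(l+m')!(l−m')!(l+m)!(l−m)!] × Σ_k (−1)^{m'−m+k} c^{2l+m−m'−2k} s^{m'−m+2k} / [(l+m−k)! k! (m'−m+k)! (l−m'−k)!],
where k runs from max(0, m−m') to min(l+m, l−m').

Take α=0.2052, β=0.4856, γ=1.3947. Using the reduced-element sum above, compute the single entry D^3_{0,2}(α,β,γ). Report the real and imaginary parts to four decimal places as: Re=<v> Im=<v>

Split into d^3_{0,2}(β=0.4856) × two z-phases.
c=cos(0.485600/2)=0.970669, s=sin(0.485600/2)=0.240421; N=√[6·6·120·1]=65.726707
The bounds max(0,m−m')=2 and min(l+m,l−m')=3 give 2 terms
  k=2: (−1)^0·65.7267/(12)·0.9707^4·0.2404^2 = +0.281055
  k=3: (−1)^1·65.7267/(12)·0.9707^2·0.2404^4 = -0.017242
d^3_{0,2}(0.4856) = +0.281055 -0.017242 = +0.263812
Attach z-rotation phases: D = e^{-i(0)(0.2052)}·(+0.263812)·e^{-i(2)(1.3947)} = -0.247619-0.091004i

Re=-0.2476 Im=-0.0910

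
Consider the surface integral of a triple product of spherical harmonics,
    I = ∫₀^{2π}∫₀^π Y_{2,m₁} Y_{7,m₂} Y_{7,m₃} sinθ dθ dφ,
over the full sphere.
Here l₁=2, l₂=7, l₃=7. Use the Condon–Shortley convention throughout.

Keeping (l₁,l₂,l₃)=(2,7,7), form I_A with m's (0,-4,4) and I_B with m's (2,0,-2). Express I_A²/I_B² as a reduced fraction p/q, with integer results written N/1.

Shared (l₁,l₂,l₃)=(2,7,7): N and (l;000)² cancel in I_A²/I_B².
A: Δ = 2!·2!·12!/17! = 1/185640; Racah Σ t=0..2: t=0:+1/8709120 t=1:−1/7257600 t=2:+1/159667200 = -1/59875200; ⇒ 3j(2 7 7; 0 -4 4)² = 8/23205, sgn +1
B: Δ = 2!·2!·12!/17! = 1/185640; Racah Σ t=0..0: t=0:+1/2419200 = 1/2419200; ⇒ 3j(2 7 7; 2 0 -2)² = 27/1105, sgn -1
I_A²/I_B² = (8/23205)/(27/1105) = 8/567

8/567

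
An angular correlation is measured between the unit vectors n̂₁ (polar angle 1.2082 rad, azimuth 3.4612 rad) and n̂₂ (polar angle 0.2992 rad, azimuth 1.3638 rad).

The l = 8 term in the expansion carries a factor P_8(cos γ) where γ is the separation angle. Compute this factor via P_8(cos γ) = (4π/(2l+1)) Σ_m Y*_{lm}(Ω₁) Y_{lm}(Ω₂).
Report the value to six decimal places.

-0.040594

Addition theorem: P_8(cos γ) = (4π/17) Σ_m Y*_{lm}(Ω₁) Y_{lm}(Ω₂), m = −8…8:
  m=-8: Y*=-0.251002+0.166152i  Y=-0.000002+0.000029i  product -0.000004-0.000008i
  m=-7: Y*=+0.282383-0.359037i  Y=-0.000378+0.000046i  product -0.000090+0.000149i
  m=-6: Y*=-0.075841+0.209818i  Y=-0.001012-0.002966i  product +0.000699+0.000013i
  m=-5: Y*=-0.006246+0.229243i  Y=+0.015901-0.009441i  product +0.002065+0.003704i
  m=-4: Y*=-0.092563-0.307527i  Y=+0.054326+0.059162i  product +0.013165-0.022183i
  m=-3: Y*=-0.050360-0.071752i  Y=-0.146460+0.204724i  product +0.022065+0.000199i
  m=-2: Y*=+0.265465+0.197326i  Y=-0.481665-0.211637i  product -0.086103-0.151227i
  m=-1: Y*=+0.023854+0.007895i  Y=+0.117355-0.558822i  product +0.007211-0.012404i
  m=+0: Y*=-0.328391-0.000000i  Y=-0.082426+0.000000i  product +0.027068+0.000000i
  m=+1: Y*=-0.023854+0.007895i  Y=-0.117355-0.558822i  product +0.007211+0.012404i
  m=+2: Y*=+0.265465-0.197326i  Y=-0.481665+0.211637i  product -0.086103+0.151227i
  m=+3: Y*=+0.050360-0.071752i  Y=+0.146460+0.204724i  product +0.022065-0.000199i
  m=+4: Y*=-0.092563+0.307527i  Y=+0.054326-0.059162i  product +0.013165+0.022183i
  m=+5: Y*=+0.006246+0.229243i  Y=-0.015901-0.009441i  product +0.002065-0.003704i
  m=+6: Y*=-0.075841-0.209818i  Y=-0.001012+0.002966i  product +0.000699-0.000013i
  m=+7: Y*=-0.282383-0.359037i  Y=+0.000378+0.000046i  product -0.000090-0.000149i
  m=+8: Y*=-0.251002-0.166152i  Y=-0.000002-0.000029i  product -0.000004+0.000008i
Accumulated sum -0.054917+0.000000i; after 4π/(2l+1) scaling, -0.040594+0.000000i ⇒ P_8 = -0.040594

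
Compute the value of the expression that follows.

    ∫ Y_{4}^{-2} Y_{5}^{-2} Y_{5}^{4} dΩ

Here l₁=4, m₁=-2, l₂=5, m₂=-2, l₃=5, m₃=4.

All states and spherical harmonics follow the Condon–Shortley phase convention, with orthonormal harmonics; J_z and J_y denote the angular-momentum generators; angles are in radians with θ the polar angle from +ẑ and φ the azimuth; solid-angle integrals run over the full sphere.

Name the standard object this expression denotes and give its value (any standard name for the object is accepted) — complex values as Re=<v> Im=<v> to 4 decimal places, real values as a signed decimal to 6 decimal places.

Gaunt coefficient, +0.118854

This is a Gaunt coefficient — the integral of a triple product of spherical harmonics over the sphere.
m-sum 0 ✓  L=14 even ✓  1≤5≤9 ✓
Π(2lᵢ+1) = 9×11×11 = 1089
triangle coeff Δ(4,5,5) = 1/3153150
Σ_t [0,4]: t=0:+1/69120 t=1:−1/1728 t=2:+1/576 t=3:−1/1728 t=4:+1/69120 = 7/11520
(3j)²=2/143 [(4 5 5; 0 0 0)], sign=-1
Σ_t [2,3]: t=2:+1/11520 t=3:−1/25920 = 1/20736
(3j)²=5/429 [(4 5 5; -2 -2 4)], sign=-1
⇒ 4πI² = 30/169
I = (+1)√(30/169/(4π)) = 0.11885360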